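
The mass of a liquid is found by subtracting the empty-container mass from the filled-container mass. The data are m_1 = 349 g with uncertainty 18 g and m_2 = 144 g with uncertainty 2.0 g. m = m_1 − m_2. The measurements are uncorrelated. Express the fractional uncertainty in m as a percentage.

m is a linear combination, so absolute uncertainties add in quadrature:
  (δm_1)² = 324;  (δm_2)² = 4.00
δm = √(328) = 18.1 g
m = 205 g, so δm/m = 18.1/205 = 0.0883.

8.83%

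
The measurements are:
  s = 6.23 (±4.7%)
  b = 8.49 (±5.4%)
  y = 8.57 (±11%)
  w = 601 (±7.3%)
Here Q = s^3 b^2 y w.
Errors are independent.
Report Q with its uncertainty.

Relative error in a monomial: (δQ/Q)² = Σ (nᵢ · δxᵢ/xᵢ)².
  (3·δs/s)² = (3×0.0470)² = 0.0199;  (2·δb/b)² = (2×0.0540)² = 0.0117;  (1·δy/y)² = (1×0.110)² = 0.0121;  (1·δw/w)² = (1×0.0730)² = 0.00533
δQ/Q = √(0.0490) = 0.221
Q = 8.98e+07, so δQ = 0.221 × 8.98e+07 = 1.99e+07.

(8.98 ± 1.99) × 10^7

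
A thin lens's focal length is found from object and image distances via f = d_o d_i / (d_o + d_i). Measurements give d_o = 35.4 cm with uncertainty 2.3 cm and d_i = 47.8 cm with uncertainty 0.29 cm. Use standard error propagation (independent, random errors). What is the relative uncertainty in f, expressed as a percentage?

3.74%

∂f/∂d_o = (d_i/(d_o+d_i))² = 0.330;  ∂f/∂d_i = (d_o/(d_o+d_i))² = 0.181
δf = √((∂f/∂d_o · δd_o)² + (∂f/∂d_i · δd_i)²) = √(0.576 + 0.00276) = 0.761 cm
f = 20.3 cm, so δf/f = 0.761/20.3 = 0.0374.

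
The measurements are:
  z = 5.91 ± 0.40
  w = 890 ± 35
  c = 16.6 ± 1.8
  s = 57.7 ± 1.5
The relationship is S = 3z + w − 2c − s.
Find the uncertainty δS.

35.2

Each term contributes (cᵢ δxᵢ)² to (δS)²:
  (3·δz)² = 1.44;  (δw)² = 1220;  (2·δc)² = 13.0;  (δs)² = 2.25
δS = √(1240) = 35.2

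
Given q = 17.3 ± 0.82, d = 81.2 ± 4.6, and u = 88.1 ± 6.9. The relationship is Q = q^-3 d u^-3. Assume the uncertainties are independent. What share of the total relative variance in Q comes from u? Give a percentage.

(δQ/Q)² = (-3·δq/q)² + (1·δd/d)² + (-3·δu/u)²
  q term: (-3×0.0474)² = 0.0202
  d term: (1×0.0567)² = 0.00321
  u term: (-3×0.0783)² = 0.0552
Total = 0.0786. Share from u = 0.0552/0.0786 = 0.702.

70.2%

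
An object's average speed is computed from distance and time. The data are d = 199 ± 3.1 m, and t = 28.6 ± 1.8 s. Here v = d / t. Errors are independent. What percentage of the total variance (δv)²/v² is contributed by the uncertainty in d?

5.77%

(δv/v)² = (1·δd/d)² + (-1·δt/t)²
  d term: (1×0.0156)² = 0.000243
  t term: (-1×0.0629)² = 0.00396
Total = 0.00420. Share from d = 0.000243/0.00420 = 0.0577.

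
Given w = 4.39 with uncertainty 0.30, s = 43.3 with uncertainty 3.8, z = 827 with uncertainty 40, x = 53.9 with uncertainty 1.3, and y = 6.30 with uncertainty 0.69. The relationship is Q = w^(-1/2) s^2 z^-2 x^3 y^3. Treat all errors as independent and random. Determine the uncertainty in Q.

Each factor contributes (exponent × relative error)² to (δQ/Q)²:
  (−½·δw/w)² = (-0.5×0.0683)² = 0.00117;  (2·δs/s)² = (2×0.0878)² = 0.0308;  (-2·δz/z)² = (-2×0.0484)² = 0.00936;  (3·δx/x)² = (3×0.0241)² = 0.00524;  (3·δy/y)² = (3×0.110)² = 0.108
δQ/Q = √(0.155) = 0.393
Q = 51200, so δQ = 0.393 × 51200 = 20100.

20100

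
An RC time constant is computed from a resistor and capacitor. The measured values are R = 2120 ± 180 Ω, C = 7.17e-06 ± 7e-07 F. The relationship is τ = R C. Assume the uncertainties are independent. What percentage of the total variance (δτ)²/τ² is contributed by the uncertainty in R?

43.1%

(δτ/τ)² = (1·δR/R)² + (1·δC/C)²
  R term: (1×0.0849)² = 0.00721
  C term: (1×0.0976)² = 0.00953
Total = 0.0167. Share from R = 0.00721/0.0167 = 0.431.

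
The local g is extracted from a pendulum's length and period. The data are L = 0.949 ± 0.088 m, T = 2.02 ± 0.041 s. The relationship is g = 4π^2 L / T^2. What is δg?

0.929 m/s^2

For a monomial g ∝ L, T^-2, fractional errors add in quadrature:
  (1·δL/L)² = (1×0.0927)² = 0.00860;  (-2·δT/T)² = (-2×0.0203)² = 0.00165
δg/g = √(0.0102) = 0.101
g = 9.18 m/s^2, so δg = 0.101 × 9.18 = 0.929 m/s^2.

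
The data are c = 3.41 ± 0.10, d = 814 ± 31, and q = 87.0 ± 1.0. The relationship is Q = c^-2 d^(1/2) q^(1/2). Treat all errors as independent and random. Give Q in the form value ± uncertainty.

Q is a product of powers, so relative uncertainties combine in quadrature:
  (-2·δc/c)² = (-2×0.0293)² = 0.00344;  (½·δd/d)² = (0.5×0.0381)² = 0.000363;  (½·δq/q)² = (0.5×0.0115)² = 3.3e-05
δQ/Q = √(0.00384) = 0.0619
Q = 22.9, so δQ = 0.0619 × 22.9 = 1.42.

22.9 ± 1.42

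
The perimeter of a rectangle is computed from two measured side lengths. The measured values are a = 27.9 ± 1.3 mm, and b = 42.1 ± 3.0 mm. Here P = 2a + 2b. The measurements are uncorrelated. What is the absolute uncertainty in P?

6.54 mm

P is a linear combination, so absolute uncertainties add in quadrature:
  (2·δa)² = 6.76;  (2·δb)² = 36.0
δP = √(42.8) = 6.54 mm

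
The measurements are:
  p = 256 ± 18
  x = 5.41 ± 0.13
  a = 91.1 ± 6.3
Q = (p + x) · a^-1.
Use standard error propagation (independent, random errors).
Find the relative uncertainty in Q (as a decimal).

Let u = p + x = 261. δu = √(δp² + δx²) = √(324 + 0.0169) = 18.0, so δu/u = 0.0689.
Q is then a monomial in u, a:
δQ/Q = √((δu/u)² + (-1·δa/a)²) = √(0.00474 + 0.00478) = 0.0976

0.0976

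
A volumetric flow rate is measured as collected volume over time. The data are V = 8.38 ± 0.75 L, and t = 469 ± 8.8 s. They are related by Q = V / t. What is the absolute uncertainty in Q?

Products/powers → add relative errors in quadrature, weighted by exponent:
  (1·δV/V)² = (1×0.0895)² = 0.00801;  (-1·δt/t)² = (-1×0.0188)² = 0.000352
δQ/Q = √(0.00836) = 0.0914
Q = 0.0179 L/s, so δQ = 0.0914 × 0.0179 = 0.00163 L/s.

0.00163 L/s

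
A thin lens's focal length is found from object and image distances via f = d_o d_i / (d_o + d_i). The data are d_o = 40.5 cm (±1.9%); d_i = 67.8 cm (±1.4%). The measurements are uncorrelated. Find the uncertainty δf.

∂f/∂d_o = (d_i/(d_o+d_i))² = 0.392;  ∂f/∂d_i = (d_o/(d_o+d_i))² = 0.140
δf = √((∂f/∂d_o · δd_o)² + (∂f/∂d_i · δd_i)²) = √(0.0910 + 0.0176) = 0.330 cm

0.330 cm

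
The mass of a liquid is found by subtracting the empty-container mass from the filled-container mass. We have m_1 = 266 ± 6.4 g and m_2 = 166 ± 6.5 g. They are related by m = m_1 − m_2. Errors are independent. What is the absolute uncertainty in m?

9.12 g

m is a linear combination, so absolute uncertainties add in quadrature:
  (δm_1)² = 41.0;  (δm_2)² = 42.2
δm = √(83.2) = 9.12 g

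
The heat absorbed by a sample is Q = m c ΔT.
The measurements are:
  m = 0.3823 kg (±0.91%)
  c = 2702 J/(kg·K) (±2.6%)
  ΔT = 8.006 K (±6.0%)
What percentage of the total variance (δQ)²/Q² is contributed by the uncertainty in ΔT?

(δQ/Q)² = (1·δm/m)² + (1·δc/c)² + (1·δΔT/ΔT)²
  m term: (1×0.00910)² = 8.28e-05
  c term: (1×0.0260)² = 0.000676
  ΔT term: (1×0.0600)² = 0.00360
Total = 0.00436. Share from ΔT = 0.00360/0.00436 = 0.826.

82.6%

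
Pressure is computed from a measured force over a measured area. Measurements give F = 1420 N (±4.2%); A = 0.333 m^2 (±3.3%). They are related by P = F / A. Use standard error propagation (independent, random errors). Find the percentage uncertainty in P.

Products/powers → add relative errors in quadrature, weighted by exponent:
  (1·δF/F)² = (1×0.0420)² = 0.00176;  (-1·δA/A)² = (-1×0.0330)² = 0.00109
δP/P = √(0.00285) = 0.0534

5.34%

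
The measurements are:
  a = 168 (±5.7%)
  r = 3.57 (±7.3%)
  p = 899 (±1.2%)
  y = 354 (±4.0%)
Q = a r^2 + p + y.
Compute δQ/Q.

Let w = a·r^2 = 2140. δw/w = √((1·δa/a)² + (2·δr/r)²) = √(0.00325 + 0.0213) = 0.157, so δw = 336.
Q = w + p + y: δQ = √(δw² + δp² + δy²) = √(1.13e+05 + 116 + 201) = 336
Q = 3390, so δQ/Q = 336/3390 = 0.0990.

0.0990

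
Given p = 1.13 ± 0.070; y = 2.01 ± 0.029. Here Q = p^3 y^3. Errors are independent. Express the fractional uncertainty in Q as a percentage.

Since Q is a product/quotient, work with relative uncertainties:
  (3·δp/p)² = (3×0.0619)² = 0.0345;  (3·δy/y)² = (3×0.0144)² = 0.00187
δQ/Q = √(0.0364) = 0.191

19.1%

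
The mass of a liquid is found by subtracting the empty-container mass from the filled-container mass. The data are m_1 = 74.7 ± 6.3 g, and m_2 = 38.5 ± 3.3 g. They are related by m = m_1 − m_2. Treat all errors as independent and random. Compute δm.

7.11 g

m is a linear combination, so absolute uncertainties add in quadrature:
  (δm_1)² = 39.7;  (δm_2)² = 10.9
δm = √(50.6) = 7.11 g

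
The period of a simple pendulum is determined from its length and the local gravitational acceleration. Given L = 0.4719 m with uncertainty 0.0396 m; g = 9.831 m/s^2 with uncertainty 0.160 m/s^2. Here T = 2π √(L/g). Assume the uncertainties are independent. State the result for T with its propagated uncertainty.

For a monomial T ∝ L^(1/2), g^(-1/2), fractional errors add in quadrature:
  (½·δL/L)² = (0.5×0.0839)² = 0.00176;  (−½·δg/g)² = (-0.5×0.0163)² = 6.62e-05
δT/T = √(0.00183) = 0.0427
T = 1.377 s, so δT = 0.0427 × 1.377 = 0.0588 s.

1.377 ± 0.0588 s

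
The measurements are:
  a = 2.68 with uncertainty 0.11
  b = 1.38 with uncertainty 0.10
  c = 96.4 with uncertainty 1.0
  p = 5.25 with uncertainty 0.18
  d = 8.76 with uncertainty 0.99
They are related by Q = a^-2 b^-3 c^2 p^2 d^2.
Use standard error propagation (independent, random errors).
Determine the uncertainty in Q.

3.46e+05

Q is a product of powers, so relative uncertainties combine in quadrature:
  (-2·δa/a)² = (-2×0.0410)² = 0.00674;  (-3·δb/b)² = (-3×0.0725)² = 0.0473;  (2·δc/c)² = (2×0.0104)² = 0.000430;  (2·δp/p)² = (2×0.0343)² = 0.00470;  (2·δd/d)² = (2×0.113)² = 0.0511
δQ/Q = √(0.110) = 0.332
Q = 1.04e+06, so δQ = 0.332 × 1.04e+06 = 3.46e+05.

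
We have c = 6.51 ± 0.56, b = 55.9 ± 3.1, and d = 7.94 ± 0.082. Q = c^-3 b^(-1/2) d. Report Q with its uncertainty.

Products/powers → add relative errors in quadrature, weighted by exponent:
  (-3·δc/c)² = (-3×0.0860)² = 0.0666;  (−½·δb/b)² = (-0.5×0.0555)² = 0.000769;  (1·δd/d)² = (1×0.0103)² = 0.000107
δQ/Q = √(0.0675) = 0.260
Q = 0.00385, so δQ = 0.260 × 0.00385 = 0.001000.

0.00385 ± 0.001000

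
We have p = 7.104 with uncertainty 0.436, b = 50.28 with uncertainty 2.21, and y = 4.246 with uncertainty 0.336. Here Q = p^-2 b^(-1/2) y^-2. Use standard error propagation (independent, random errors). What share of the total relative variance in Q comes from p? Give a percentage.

37.1%

(δQ/Q)² = (-2·δp/p)² + (−½·δb/b)² + (-2·δy/y)²
  p term: (-2×0.0614)² = 0.0151
  b term: (-0.5×0.0440)² = 0.000483
  y term: (-2×0.0791)² = 0.0250
Total = 0.0406. Share from p = 0.0151/0.0406 = 0.371.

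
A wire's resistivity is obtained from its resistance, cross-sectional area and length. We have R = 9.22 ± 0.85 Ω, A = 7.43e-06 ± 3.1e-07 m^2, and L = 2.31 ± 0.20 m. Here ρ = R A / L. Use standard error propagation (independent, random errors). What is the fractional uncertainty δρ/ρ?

0.133

Products/powers → add relative errors in quadrature, weighted by exponent:
  (1·δR/R)² = (1×0.0922)² = 0.00850;  (1·δA/A)² = (1×0.0417)² = 0.00174;  (-1·δL/L)² = (-1×0.0866)² = 0.00750
δρ/ρ = √(0.0177) = 0.133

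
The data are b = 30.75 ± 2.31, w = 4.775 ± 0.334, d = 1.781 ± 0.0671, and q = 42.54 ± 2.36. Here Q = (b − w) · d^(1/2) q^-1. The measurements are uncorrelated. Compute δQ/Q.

0.107

Let u = b − w = 25.98. δu = √(δb² + δw²) = √(5.34 + 0.112) = 2.33, so δu/u = 0.0899.
Q is then a monomial in u, d, q:
δQ/Q = √((δu/u)² + (½·δd/d)² + (-1·δq/q)²) = √(0.00807 + 0.000355 + 0.00308) = 0.107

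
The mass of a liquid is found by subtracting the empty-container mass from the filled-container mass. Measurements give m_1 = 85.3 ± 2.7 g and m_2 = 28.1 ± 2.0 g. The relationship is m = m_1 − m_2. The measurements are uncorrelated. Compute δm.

For a sum/difference, combine absolute errors in quadrature:
  (δm_1)² = 7.29;  (δm_2)² = 4.00
δm = √(11.3) = 3.36 g

3.36 g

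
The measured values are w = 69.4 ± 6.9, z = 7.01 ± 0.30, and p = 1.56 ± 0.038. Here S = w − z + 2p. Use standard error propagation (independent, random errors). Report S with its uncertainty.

Each term contributes (cᵢ δxᵢ)² to (δS)²:
  (δw)² = 47.6;  (δz)² = 0.0900;  (2·δp)² = 0.00578
δS = √(47.7) = 6.91
S = 65.5.

65.5 ± 6.91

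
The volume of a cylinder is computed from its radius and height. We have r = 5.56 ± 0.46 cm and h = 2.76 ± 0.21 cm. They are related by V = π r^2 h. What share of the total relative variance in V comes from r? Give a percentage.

(δV/V)² = (2·δr/r)² + (1·δh/h)²
  r term: (2×0.0827)² = 0.0274
  h term: (1×0.0761)² = 0.00579
Total = 0.0332. Share from r = 0.0274/0.0332 = 0.825.

82.5%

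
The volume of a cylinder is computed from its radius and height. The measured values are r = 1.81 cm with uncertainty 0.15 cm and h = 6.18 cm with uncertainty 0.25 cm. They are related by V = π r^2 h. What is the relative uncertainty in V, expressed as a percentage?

17.1%

Since V is a product/quotient, work with relative uncertainties:
  (2·δr/r)² = (2×0.0829)² = 0.0275;  (1·δh/h)² = (1×0.0405)² = 0.00164
δV/V = √(0.0291) = 0.171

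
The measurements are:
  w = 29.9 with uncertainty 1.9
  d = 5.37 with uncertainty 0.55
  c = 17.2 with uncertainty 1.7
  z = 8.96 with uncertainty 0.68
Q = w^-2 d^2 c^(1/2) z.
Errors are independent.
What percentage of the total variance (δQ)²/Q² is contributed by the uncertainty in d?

(δQ/Q)² = (-2·δw/w)² + (2·δd/d)² + (½·δc/c)² + (1·δz/z)²
  w term: (-2×0.0635)² = 0.0162
  d term: (2×0.102)² = 0.0420
  c term: (0.5×0.0988)² = 0.00244
  z term: (1×0.0759)² = 0.00576
Total = 0.0663. Share from d = 0.0420/0.0663 = 0.633.

63.3%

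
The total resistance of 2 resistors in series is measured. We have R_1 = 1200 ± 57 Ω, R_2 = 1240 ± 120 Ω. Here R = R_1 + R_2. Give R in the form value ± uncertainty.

2440 ± 133 Ω

For a sum/difference, combine absolute errors in quadrature:
  (δR_1)² = 3250;  (δR_2)² = 14400
δR = √(17600) = 133 Ω
R = 2440 Ω.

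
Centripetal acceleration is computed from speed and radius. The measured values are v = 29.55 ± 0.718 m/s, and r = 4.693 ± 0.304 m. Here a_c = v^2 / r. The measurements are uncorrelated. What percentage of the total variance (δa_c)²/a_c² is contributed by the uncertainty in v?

(δa_c/a_c)² = (2·δv/v)² + (-1·δr/r)²
  v term: (2×0.0243)² = 0.00236
  r term: (-1×0.0648)² = 0.00420
Total = 0.00656. Share from v = 0.00236/0.00656 = 0.360.

36.0%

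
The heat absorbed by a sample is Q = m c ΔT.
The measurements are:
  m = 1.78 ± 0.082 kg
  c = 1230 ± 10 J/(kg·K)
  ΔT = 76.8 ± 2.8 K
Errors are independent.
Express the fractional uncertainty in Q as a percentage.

Relative error in a monomial: (δQ/Q)² = Σ (nᵢ · δxᵢ/xᵢ)².
  (1·δm/m)² = (1×0.0461)² = 0.00212;  (1·δc/c)² = (1×0.00813)² = 6.61e-05;  (1·δΔT/ΔT)² = (1×0.0365)² = 0.00133
δQ/Q = √(0.00352) = 0.0593

5.93%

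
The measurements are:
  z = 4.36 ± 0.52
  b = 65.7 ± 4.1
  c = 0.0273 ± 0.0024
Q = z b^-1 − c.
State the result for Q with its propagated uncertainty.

0.0391 ± 0.00925

Let p = z·b^-1 = 0.0664. δp/p = √((1·δz/z)² + (-1·δb/b)²) = √(0.0142 + 0.00389) = 0.135, so δp = 0.00893.
Q = p − c: δQ = √(δp² + δc²) = √(7.98e-05 + 5.76e-06) = 0.00925
Q = 0.0391.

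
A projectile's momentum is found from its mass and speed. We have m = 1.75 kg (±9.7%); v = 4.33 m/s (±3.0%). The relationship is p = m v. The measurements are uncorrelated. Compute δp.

0.769 kg·m/s

Since p is a product/quotient, work with relative uncertainties:
  (1·δm/m)² = (1×0.0970)² = 0.00941;  (1·δv/v)² = (1×0.0300)² = 0.000900
δp/p = √(0.0103) = 0.102
p = 7.58 kg·m/s, so δp = 0.102 × 7.58 = 0.769 kg·m/s.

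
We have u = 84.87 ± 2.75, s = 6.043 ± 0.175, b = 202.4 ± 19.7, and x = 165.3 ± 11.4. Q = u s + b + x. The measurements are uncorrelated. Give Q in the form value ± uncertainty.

880.6 ± 31.9

Let p = u·s = 512.9. δp/p = √((1·δu/u)² + (1·δs/s)²) = √(0.00105 + 0.000839) = 0.0435, so δp = 22.3.
Q = p + b + x: δQ = √(δp² + δb² + δx²) = √(497 + 388 + 130) = 31.9
Q = 880.6.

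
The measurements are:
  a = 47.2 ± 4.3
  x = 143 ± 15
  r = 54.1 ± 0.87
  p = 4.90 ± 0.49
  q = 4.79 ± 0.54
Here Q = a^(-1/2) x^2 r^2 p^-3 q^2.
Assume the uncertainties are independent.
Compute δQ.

7.37e+05

Since Q is a product/quotient, work with relative uncertainties:
  (−½·δa/a)² = (-0.5×0.0911)² = 0.00207;  (2·δx/x)² = (2×0.105)² = 0.0440;  (2·δr/r)² = (2×0.0161)² = 0.00103;  (-3·δp/p)² = (-3×0.100)² = 0.0900;  (2·δq/q)² = (2×0.113)² = 0.0508
δQ/Q = √(0.188) = 0.434
Q = 1.7e+06, so δQ = 0.434 × 1.7e+06 = 7.37e+05.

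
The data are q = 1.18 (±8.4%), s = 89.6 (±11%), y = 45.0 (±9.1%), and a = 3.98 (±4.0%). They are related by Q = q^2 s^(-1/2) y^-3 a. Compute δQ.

Products/powers → add relative errors in quadrature, weighted by exponent:
  (2·δq/q)² = (2×0.0840)² = 0.0282;  (−½·δs/s)² = (-0.5×0.110)² = 0.00302;  (-3·δy/y)² = (-3×0.0910)² = 0.0745;  (1·δa/a)² = (1×0.0400)² = 0.00160
δQ/Q = √(0.107) = 0.328
Q = 6.42e-06, so δQ = 0.328 × 6.42e-06 = 2.11e-06.

2.11e-06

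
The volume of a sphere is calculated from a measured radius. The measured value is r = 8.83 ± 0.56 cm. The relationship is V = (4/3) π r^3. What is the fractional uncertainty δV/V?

0.190

V ∝ r^3, so δV/V = |3| · δr/r = 3 × 0.0634 = 0.190.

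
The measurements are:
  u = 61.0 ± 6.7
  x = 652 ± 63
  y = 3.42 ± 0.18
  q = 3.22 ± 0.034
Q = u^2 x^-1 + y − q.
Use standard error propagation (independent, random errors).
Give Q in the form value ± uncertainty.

5.91 ± 1.38

Let p = u^2·x^-1 = 5.71. δp/p = √((2·δu/u)² + (-1·δx/x)²) = √(0.0483 + 0.00934) = 0.240, so δp = 1.37.
Q = p + y − q: δQ = √(δp² + δy² + δq²) = √(1.88 + 0.0324 + 0.00116) = 1.38
Q = 5.91.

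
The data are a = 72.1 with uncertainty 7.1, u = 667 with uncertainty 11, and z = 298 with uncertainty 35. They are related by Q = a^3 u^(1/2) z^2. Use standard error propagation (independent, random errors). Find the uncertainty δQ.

Q is a product of powers, so relative uncertainties combine in quadrature:
  (3·δa/a)² = (3×0.0985)² = 0.0873;  (½·δu/u)² = (0.5×0.0165)² = 6.8e-05;  (2·δz/z)² = (2×0.117)² = 0.0552
δQ/Q = √(0.143) = 0.378
Q = 8.6e+11, so δQ = 0.378 × 8.6e+11 = 3.25e+11.

3.25e+11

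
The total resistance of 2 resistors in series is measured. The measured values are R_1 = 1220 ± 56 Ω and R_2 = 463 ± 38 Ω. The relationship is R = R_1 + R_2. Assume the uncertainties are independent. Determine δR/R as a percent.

Sums and differences: (δR)² = Σ (cᵢ δxᵢ)².
  (δR_1)² = 3140;  (δR_2)² = 1440
δR = √(4580) = 67.7 Ω
R = 1680 Ω, so δR/R = 67.7/1680 = 0.0402.

4.02%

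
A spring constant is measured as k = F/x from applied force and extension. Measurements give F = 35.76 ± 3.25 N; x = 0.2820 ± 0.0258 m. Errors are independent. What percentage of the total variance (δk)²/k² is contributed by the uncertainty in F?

(δk/k)² = (1·δF/F)² + (-1·δx/x)²
  F term: (1×0.0909)² = 0.00826
  x term: (-1×0.0915)² = 0.00837
Total = 0.0166. Share from F = 0.00826/0.0166 = 0.497.

49.7%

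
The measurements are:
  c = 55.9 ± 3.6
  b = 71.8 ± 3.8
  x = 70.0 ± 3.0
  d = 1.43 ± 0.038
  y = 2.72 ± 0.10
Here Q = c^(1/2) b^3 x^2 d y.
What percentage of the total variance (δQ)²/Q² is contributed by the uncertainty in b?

(δQ/Q)² = (½·δc/c)² + (3·δb/b)² + (2·δx/x)² + (1·δd/d)² + (1·δy/y)²
  c term: (0.5×0.0644)² = 0.00104
  b term: (3×0.0529)² = 0.0252
  x term: (2×0.0429)² = 0.00735
  d term: (1×0.0266)² = 0.000706
  y term: (1×0.0368)² = 0.00135
Total = 0.0357. Share from b = 0.0252/0.0357 = 0.707.

70.7%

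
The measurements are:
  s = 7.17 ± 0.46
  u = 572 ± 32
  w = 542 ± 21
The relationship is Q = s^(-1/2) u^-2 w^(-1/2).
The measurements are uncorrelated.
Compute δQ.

5.79e-09

Relative error in a monomial: (δQ/Q)² = Σ (nᵢ · δxᵢ/xᵢ)².
  (−½·δs/s)² = (-0.5×0.0642)² = 0.00103;  (-2·δu/u)² = (-2×0.0559)² = 0.0125;  (−½·δw/w)² = (-0.5×0.0387)² = 0.000375
δQ/Q = √(0.0139) = 0.118
Q = 4.9e-08, so δQ = 0.118 × 4.9e-08 = 5.79e-09.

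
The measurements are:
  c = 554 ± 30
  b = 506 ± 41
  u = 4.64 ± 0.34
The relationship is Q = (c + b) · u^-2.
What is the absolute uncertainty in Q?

Let w = c + b = 1060. δw = √(δc² + δb²) = √(900 + 1680) = 50.8, so δw/w = 0.0479.
Q is then a monomial in w, u:
δQ/Q = √((δw/w)² + (-2·δu/u)²) = √(0.00230 + 0.0215) = 0.154
Q = 49.2, so δQ = 0.154 × 49.2 = 7.59.

7.59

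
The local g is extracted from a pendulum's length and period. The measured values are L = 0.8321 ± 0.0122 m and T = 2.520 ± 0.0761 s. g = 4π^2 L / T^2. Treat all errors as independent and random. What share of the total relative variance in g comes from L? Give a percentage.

(δg/g)² = (1·δL/L)² + (-2·δT/T)²
  L term: (1×0.0147)² = 0.000215
  T term: (-2×0.0302)² = 0.00365
Total = 0.00386. Share from L = 0.000215/0.00386 = 0.0557.

5.57%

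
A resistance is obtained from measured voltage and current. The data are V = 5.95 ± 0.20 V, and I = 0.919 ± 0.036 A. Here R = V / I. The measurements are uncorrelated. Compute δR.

0.334 Ω

Relative error in a monomial: (δR/R)² = Σ (nᵢ · δxᵢ/xᵢ)².
  (1·δV/V)² = (1×0.0336)² = 0.00113;  (-1·δI/I)² = (-1×0.0392)² = 0.00153
δR/R = √(0.00266) = 0.0516
R = 6.47 Ω, so δR = 0.0516 × 6.47 = 0.334 Ω.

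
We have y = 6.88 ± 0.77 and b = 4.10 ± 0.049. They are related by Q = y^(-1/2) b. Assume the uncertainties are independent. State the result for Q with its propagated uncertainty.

Products/powers → add relative errors in quadrature, weighted by exponent:
  (−½·δy/y)² = (-0.5×0.112)² = 0.00313;  (1·δb/b)² = (1×0.0120)² = 0.000143
δQ/Q = √(0.00327) = 0.0572
Q = 1.56, so δQ = 0.0572 × 1.56 = 0.0894.

1.56 ± 0.0894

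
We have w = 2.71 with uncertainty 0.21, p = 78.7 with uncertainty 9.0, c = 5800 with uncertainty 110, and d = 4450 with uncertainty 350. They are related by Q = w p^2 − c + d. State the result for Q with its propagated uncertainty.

15400 ± 4070

Let h = w·p^2 = 16800. δh/h = √((1·δw/w)² + (2·δp/p)²) = √(0.00600 + 0.0523) = 0.241, so δh = 4050.
Q = h − c + d: δQ = √(δh² + δc² + δd²) = √(1.64e+07 + 12100 + 1.22e+05) = 4070
Q = 15400.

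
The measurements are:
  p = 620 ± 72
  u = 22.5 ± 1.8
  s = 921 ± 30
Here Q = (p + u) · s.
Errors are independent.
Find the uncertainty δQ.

Let w = p + u = 642. δw = √(δp² + δu²) = √(5180 + 3.24) = 72.0, so δw/w = 0.112.
Q is then a monomial in w, s:
δQ/Q = √((δw/w)² + (1·δs/s)²) = √(0.0126 + 0.00106) = 0.117
Q = 5.92e+05, so δQ = 0.117 × 5.92e+05 = 69100.

69100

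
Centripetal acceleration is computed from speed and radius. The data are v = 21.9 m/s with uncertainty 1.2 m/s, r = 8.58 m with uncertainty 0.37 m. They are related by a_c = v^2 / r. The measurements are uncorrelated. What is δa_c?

Each factor contributes (exponent × relative error)² to (δa_c/a_c)²:
  (2·δv/v)² = (2×0.0548)² = 0.0120;  (-1·δr/r)² = (-1×0.0431)² = 0.00186
δa_c/a_c = √(0.0139) = 0.118
a_c = 55.9 m/s^2, so δa_c = 0.118 × 55.9 = 6.58 m/s^2.

6.58 m/s^2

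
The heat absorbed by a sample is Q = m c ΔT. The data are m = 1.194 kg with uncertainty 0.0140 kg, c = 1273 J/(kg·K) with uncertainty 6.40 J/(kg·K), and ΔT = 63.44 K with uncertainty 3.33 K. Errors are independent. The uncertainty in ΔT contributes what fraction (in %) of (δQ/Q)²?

(δQ/Q)² = (1·δm/m)² + (1·δc/c)² + (1·δΔT/ΔT)²
  m term: (1×0.0117)² = 0.000137
  c term: (1×0.00503)² = 2.53e-05
  ΔT term: (1×0.0525)² = 0.00276
Total = 0.00292. Share from ΔT = 0.00276/0.00292 = 0.944.

94.4%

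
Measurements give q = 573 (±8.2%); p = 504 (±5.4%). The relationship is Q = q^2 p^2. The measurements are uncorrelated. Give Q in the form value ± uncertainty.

Relative error in a monomial: (δQ/Q)² = Σ (nᵢ · δxᵢ/xᵢ)².
  (2·δq/q)² = (2×0.0820)² = 0.0269;  (2·δp/p)² = (2×0.0540)² = 0.0117
δQ/Q = √(0.0386) = 0.196
Q = 8.34e+10, so δQ = 0.196 × 8.34e+10 = 1.64e+10.

(8.34 ± 1.64) × 10^10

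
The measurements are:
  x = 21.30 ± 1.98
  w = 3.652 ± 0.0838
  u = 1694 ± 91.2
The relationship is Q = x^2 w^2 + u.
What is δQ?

Let p = x^2·w^2 = 6051. δp/p = √((2·δx/x)² + (2·δw/w)²) = √(0.0346 + 0.00211) = 0.191, so δp = 1160.
Q = p + u: δQ = √(δp² + δu²) = √(1.34e+06 + 8320) = 1160

1160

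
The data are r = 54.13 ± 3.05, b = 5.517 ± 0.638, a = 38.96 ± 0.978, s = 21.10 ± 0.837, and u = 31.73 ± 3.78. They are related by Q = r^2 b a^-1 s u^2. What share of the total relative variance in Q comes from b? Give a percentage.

(δQ/Q)² = (2·δr/r)² + (1·δb/b)² + (-1·δa/a)² + (1·δs/s)² + (2·δu/u)²
  r term: (2×0.0563)² = 0.0127
  b term: (1×0.116)² = 0.0134
  a term: (-1×0.0251)² = 0.000630
  s term: (1×0.0397)² = 0.00157
  u term: (2×0.119)² = 0.0568
Total = 0.0850. Share from b = 0.0134/0.0850 = 0.157.

15.7%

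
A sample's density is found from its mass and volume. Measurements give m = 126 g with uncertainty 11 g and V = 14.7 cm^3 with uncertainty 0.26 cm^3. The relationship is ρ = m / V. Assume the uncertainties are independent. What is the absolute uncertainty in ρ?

Relative error in a monomial: (δρ/ρ)² = Σ (nᵢ · δxᵢ/xᵢ)².
  (1·δm/m)² = (1×0.0873)² = 0.00762;  (-1·δV/V)² = (-1×0.0177)² = 0.000313
δρ/ρ = √(0.00793) = 0.0891
ρ = 8.57 g/cm^3, so δρ = 0.0891 × 8.57 = 0.764 g/cm^3.

0.764 g/cm^3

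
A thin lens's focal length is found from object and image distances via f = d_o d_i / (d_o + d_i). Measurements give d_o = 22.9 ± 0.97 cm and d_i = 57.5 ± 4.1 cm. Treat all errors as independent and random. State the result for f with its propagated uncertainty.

∂f/∂d_o = (d_i/(d_o+d_i))² = 0.511;  ∂f/∂d_i = (d_o/(d_o+d_i))² = 0.0811
δf = √((∂f/∂d_o · δd_o)² + (∂f/∂d_i · δd_i)²) = √(0.246 + 0.111) = 0.597 cm
f = 16.4 cm.

16.4 ± 0.597 cm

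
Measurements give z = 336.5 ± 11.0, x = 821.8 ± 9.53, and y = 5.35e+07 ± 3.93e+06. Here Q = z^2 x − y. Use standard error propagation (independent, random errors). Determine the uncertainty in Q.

Let p = z^2·x = 9.305e+07. δp/p = √((2·δz/z)² + (1·δx/x)²) = √(0.00427 + 0.000134) = 0.0664, so δp = 6.18e+06.
Q = p − y: δQ = √(δp² + δy²) = √(3.82e+13 + 1.54e+13) = 7.32e+06

7.32e+06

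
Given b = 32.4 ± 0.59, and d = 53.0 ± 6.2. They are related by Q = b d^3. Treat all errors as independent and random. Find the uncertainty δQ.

1.7e+06

Each factor contributes (exponent × relative error)² to (δQ/Q)²:
  (1·δb/b)² = (1×0.0182)² = 0.000332;  (3·δd/d)² = (3×0.117)² = 0.123
δQ/Q = √(0.123) = 0.351
Q = 4.82e+06, so δQ = 0.351 × 4.82e+06 = 1.7e+06.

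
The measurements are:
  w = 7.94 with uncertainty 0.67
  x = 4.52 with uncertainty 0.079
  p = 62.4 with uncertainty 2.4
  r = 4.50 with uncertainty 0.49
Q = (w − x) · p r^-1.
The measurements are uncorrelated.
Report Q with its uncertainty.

Let u = w − x = 3.42. δu = √(δw² + δx²) = √(0.449 + 0.00624) = 0.675, so δu/u = 0.197.
Q is then a monomial in u, p, r:
δQ/Q = √((δu/u)² + (1·δp/p)² + (-1·δr/r)²) = √(0.0389 + 0.00148 + 0.0119) = 0.229
Q = 47.4, so δQ = 0.229 × 47.4 = 10.8.

47.4 ± 10.8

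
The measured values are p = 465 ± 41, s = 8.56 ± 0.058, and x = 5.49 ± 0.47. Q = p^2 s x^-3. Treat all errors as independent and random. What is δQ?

Q is a product of powers, so relative uncertainties combine in quadrature:
  (2·δp/p)² = (2×0.0882)² = 0.0311;  (1·δs/s)² = (1×0.00678)² = 4.59e-05;  (-3·δx/x)² = (-3×0.0856)² = 0.0660
δQ/Q = √(0.0971) = 0.312
Q = 11200, so δQ = 0.312 × 11200 = 3490.

3490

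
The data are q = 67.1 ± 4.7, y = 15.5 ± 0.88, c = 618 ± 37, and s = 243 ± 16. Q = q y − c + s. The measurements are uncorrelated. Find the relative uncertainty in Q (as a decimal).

Let p = q·y = 1040. δp/p = √((1·δq/q)² + (1·δy/y)²) = √(0.00491 + 0.00322) = 0.0902, so δp = 93.8.
Q = p − c + s: δQ = √(δp² + δc² + δs²) = √(8790 + 1370 + 256) = 102
Q = 665, so δQ/Q = 102/665 = 0.153.

0.153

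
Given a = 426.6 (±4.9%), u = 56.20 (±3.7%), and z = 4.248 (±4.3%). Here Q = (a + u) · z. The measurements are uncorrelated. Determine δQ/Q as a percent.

Let w = a + u = 482.8. δw = √(δa² + δu²) = √(437 + 4.32) = 21.0, so δw/w = 0.0435.
Q is then a monomial in w, z:
δQ/Q = √((δw/w)² + (1·δz/z)²) = √(0.00189 + 0.00185) = 0.0612

6.12%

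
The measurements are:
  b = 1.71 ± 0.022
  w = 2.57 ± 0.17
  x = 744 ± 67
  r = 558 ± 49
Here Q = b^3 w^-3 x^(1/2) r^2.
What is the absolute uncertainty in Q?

Products/powers → add relative errors in quadrature, weighted by exponent:
  (3·δb/b)² = (3×0.0129)² = 0.00149;  (-3·δw/w)² = (-3×0.0661)² = 0.0394;  (½·δx/x)² = (0.5×0.0901)² = 0.00203;  (2·δr/r)² = (2×0.0878)² = 0.0308
δQ/Q = √(0.0737) = 0.272
Q = 2.5e+06, so δQ = 0.272 × 2.5e+06 = 6.79e+05.

6.79e+05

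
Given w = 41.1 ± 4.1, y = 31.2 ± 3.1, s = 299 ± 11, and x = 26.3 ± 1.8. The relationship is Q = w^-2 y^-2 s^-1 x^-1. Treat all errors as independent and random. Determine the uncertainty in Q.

2.26e-11

Since Q is a product/quotient, work with relative uncertainties:
  (-2·δw/w)² = (-2×0.0998)² = 0.0398;  (-2·δy/y)² = (-2×0.0994)² = 0.0395;  (-1·δs/s)² = (-1×0.0368)² = 0.00135;  (-1·δx/x)² = (-1×0.0684)² = 0.00468
δQ/Q = √(0.0853) = 0.292
Q = 7.73e-11, so δQ = 0.292 × 7.73e-11 = 2.26e-11.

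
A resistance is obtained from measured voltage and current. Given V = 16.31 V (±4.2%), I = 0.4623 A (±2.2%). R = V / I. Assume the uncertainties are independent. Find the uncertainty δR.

Each factor contributes (exponent × relative error)² to (δR/R)²:
  (1·δV/V)² = (1×0.0420)² = 0.00176;  (-1·δI/I)² = (-1×0.0220)² = 0.000484
δR/R = √(0.00225) = 0.0474
R = 35.28 Ω, so δR = 0.0474 × 35.28 = 1.67 Ω.

1.67 Ω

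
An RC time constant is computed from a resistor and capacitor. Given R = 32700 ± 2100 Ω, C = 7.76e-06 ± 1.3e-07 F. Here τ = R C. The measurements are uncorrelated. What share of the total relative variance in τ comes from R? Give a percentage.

(δτ/τ)² = (1·δR/R)² + (1·δC/C)²
  R term: (1×0.0642)² = 0.00412
  C term: (1×0.0168)² = 0.000281
Total = 0.00440. Share from R = 0.00412/0.00440 = 0.936.

93.6%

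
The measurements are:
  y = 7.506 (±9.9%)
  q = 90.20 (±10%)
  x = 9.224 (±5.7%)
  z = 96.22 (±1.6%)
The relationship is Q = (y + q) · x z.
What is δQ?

9530

Let u = y + q = 97.71. δu = √(δy² + δq²) = √(0.552 + 81.4) = 9.05, so δu/u = 0.0926.
Q is then a monomial in u, x, z:
δQ/Q = √((δu/u)² + (1·δx/x)² + (1·δz/z)²) = √(0.00858 + 0.00325 + 0.000256) = 0.110
Q = 86720, so δQ = 0.110 × 86720 = 9530.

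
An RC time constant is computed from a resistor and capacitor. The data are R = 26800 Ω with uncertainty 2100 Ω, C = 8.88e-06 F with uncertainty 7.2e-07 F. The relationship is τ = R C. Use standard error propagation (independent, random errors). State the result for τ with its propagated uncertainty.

0.238 ± 0.0268 s

Relative error in a monomial: (δτ/τ)² = Σ (nᵢ · δxᵢ/xᵢ)².
  (1·δR/R)² = (1×0.0784)² = 0.00614;  (1·δC/C)² = (1×0.0811)² = 0.00657
δτ/τ = √(0.0127) = 0.113
τ = 0.238 s, so δτ = 0.113 × 0.238 = 0.0268 s.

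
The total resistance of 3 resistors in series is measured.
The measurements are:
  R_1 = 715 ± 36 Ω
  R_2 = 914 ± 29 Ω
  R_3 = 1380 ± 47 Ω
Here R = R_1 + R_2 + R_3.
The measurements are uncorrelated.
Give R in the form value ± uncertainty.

3010 ± 65.9 Ω

Each term contributes (cᵢ δxᵢ)² to (δR)²:
  (δR_1)² = 1300;  (δR_2)² = 841;  (δR_3)² = 2210
δR = √(4350) = 65.9 Ω
R = 3010 Ω.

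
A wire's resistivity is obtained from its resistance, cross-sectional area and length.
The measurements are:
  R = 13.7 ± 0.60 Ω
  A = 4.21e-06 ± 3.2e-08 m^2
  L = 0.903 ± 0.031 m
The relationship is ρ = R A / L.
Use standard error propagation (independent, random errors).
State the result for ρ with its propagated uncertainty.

(6.39 ± 0.359) × 10^-5 Ω·m

Relative error in a monomial: (δρ/ρ)² = Σ (nᵢ · δxᵢ/xᵢ)².
  (1·δR/R)² = (1×0.0438)² = 0.00192;  (1·δA/A)² = (1×0.00760)² = 5.78e-05;  (-1·δL/L)² = (-1×0.0343)² = 0.00118
δρ/ρ = √(0.00315) = 0.0562
ρ = 6.39e-05 Ω·m, so δρ = 0.0562 × 6.39e-05 = 3.59e-06 Ω·m.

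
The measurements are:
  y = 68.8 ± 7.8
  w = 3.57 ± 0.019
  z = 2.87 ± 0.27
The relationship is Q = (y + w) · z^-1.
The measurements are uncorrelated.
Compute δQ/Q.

0.143

Let u = y + w = 72.4. δu = √(δy² + δw²) = √(60.8 + 0.000361) = 7.80, so δu/u = 0.108.
Q is then a monomial in u, z:
δQ/Q = √((δu/u)² + (-1·δz/z)²) = √(0.0116 + 0.00885) = 0.143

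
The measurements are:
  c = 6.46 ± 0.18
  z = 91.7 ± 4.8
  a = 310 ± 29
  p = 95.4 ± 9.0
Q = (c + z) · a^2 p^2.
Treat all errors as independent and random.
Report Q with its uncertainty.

Let u = c + z = 98.2. δu = √(δc² + δz²) = √(0.0324 + 23.0) = 4.80, so δu/u = 0.0489.
Q is then a monomial in u, a, p:
δQ/Q = √((δu/u)² + (2·δa/a)² + (2·δp/p)²) = √(0.00239 + 0.0350 + 0.0356) = 0.270
Q = 8.59e+10, so δQ = 0.270 × 8.59e+10 = 2.32e+10.

(8.59 ± 2.32) × 10^10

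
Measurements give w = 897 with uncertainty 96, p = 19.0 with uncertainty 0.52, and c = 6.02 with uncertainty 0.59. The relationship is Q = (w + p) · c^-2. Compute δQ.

Let u = w + p = 916. δu = √(δw² + δp²) = √(9220 + 0.270) = 96.0, so δu/u = 0.105.
Q is then a monomial in u, c:
δQ/Q = √((δu/u)² + (-2·δc/c)²) = √(0.0110 + 0.0384) = 0.222
Q = 25.3, so δQ = 0.222 × 25.3 = 5.62.

5.62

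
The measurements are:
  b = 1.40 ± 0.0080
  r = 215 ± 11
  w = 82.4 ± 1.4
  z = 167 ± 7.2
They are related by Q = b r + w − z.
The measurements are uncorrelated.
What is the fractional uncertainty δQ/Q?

Let p = b·r = 301. δp/p = √((1·δb/b)² + (1·δr/r)²) = √(3.27e-05 + 0.00262) = 0.0515, so δp = 15.5.
Q = p + w − z: δQ = √(δp² + δw² + δz²) = √(240 + 1.96 + 51.8) = 17.1
Q = 216, so δQ/Q = 17.1/216 = 0.0792.

0.0792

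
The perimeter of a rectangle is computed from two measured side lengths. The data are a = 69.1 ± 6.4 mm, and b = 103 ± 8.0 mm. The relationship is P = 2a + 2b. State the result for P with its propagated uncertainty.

344 ± 20.5 mm

Each term contributes (cᵢ δxᵢ)² to (δP)²:
  (2·δa)² = 164;  (2·δb)² = 256
δP = √(420) = 20.5 mm
P = 344 mm.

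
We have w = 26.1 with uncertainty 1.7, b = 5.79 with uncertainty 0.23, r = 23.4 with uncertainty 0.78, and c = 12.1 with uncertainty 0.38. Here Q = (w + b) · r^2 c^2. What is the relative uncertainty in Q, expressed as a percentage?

10.6%

Let u = w + b = 31.9. δu = √(δw² + δb²) = √(2.89 + 0.0529) = 1.72, so δu/u = 0.0538.
Q is then a monomial in u, r, c:
δQ/Q = √((δu/u)² + (2·δr/r)² + (2·δc/c)²) = √(0.00289 + 0.00444 + 0.00395) = 0.106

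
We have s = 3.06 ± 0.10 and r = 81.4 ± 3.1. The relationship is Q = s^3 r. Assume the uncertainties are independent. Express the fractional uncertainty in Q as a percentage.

Q is a product of powers, so relative uncertainties combine in quadrature:
  (3·δs/s)² = (3×0.0327)² = 0.00961;  (1·δr/r)² = (1×0.0381)² = 0.00145
δQ/Q = √(0.0111) = 0.105

10.5%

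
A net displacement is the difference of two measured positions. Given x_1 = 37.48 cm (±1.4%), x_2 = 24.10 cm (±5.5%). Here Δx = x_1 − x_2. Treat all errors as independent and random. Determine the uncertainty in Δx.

1.43 cm

For a sum/difference, combine absolute errors in quadrature:
  (δx_1)² = 0.275;  (δx_2)² = 1.76
δΔx = √(2.03) = 1.43 cm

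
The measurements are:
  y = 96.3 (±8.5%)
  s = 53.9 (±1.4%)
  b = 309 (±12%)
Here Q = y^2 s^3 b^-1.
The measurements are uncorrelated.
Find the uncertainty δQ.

Q is a product of powers, so relative uncertainties combine in quadrature:
  (2·δy/y)² = (2×0.0850)² = 0.0289;  (3·δs/s)² = (3×0.0140)² = 0.00176;  (-1·δb/b)² = (-1×0.120)² = 0.0144
δQ/Q = √(0.0451) = 0.212
Q = 4.7e+06, so δQ = 0.212 × 4.7e+06 = 9.98e+05.

9.98e+05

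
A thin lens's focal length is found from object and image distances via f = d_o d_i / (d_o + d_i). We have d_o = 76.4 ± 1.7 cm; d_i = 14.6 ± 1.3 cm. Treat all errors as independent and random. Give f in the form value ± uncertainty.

∂f/∂d_o = (d_i/(d_o+d_i))² = 0.0257;  ∂f/∂d_i = (d_o/(d_o+d_i))² = 0.705
δf = √((∂f/∂d_o · δd_o)² + (∂f/∂d_i · δd_i)²) = √(0.00191 + 0.840) = 0.917 cm
f = 12.3 cm.

12.3 ± 0.917 cm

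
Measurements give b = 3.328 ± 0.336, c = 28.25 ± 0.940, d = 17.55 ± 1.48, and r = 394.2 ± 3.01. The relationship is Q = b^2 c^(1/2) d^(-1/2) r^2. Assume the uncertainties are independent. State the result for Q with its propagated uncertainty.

(2.184 ± 0.453) × 10^6

Q is a product of powers, so relative uncertainties combine in quadrature:
  (2·δb/b)² = (2×0.101)² = 0.0408;  (½·δc/c)² = (0.5×0.0333)² = 0.000277;  (−½·δd/d)² = (-0.5×0.0843)² = 0.00178;  (2·δr/r)² = (2×0.00764)² = 0.000233
δQ/Q = √(0.0431) = 0.208
Q = 2.184e+06, so δQ = 0.208 × 2.184e+06 = 4.53e+05.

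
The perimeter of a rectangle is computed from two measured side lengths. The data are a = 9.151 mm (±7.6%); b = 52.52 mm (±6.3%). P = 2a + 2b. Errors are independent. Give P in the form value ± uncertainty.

123.3 ± 6.76 mm

For a sum/difference, combine absolute errors in quadrature:
  (2·δa)² = 1.93;  (2·δb)² = 43.8
δP = √(45.7) = 6.76 mm
P = 123.3 mm.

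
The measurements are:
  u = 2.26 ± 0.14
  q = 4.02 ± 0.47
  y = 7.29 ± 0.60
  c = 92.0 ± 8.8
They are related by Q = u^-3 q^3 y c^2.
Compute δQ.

Q is a product of powers, so relative uncertainties combine in quadrature:
  (-3·δu/u)² = (-3×0.0619)² = 0.0345;  (3·δq/q)² = (3×0.117)² = 0.123;  (1·δy/y)² = (1×0.0823)² = 0.00677;  (2·δc/c)² = (2×0.0957)² = 0.0366
δQ/Q = √(0.201) = 0.448
Q = 3.47e+05, so δQ = 0.448 × 3.47e+05 = 1.56e+05.

1.56e+05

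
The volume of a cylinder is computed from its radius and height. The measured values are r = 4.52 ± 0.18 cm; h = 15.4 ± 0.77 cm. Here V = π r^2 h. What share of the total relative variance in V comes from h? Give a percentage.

(δV/V)² = (2·δr/r)² + (1·δh/h)²
  r term: (2×0.0398)² = 0.00634
  h term: (1×0.0500)² = 0.00250
Total = 0.00884. Share from h = 0.00250/0.00884 = 0.283.

28.3%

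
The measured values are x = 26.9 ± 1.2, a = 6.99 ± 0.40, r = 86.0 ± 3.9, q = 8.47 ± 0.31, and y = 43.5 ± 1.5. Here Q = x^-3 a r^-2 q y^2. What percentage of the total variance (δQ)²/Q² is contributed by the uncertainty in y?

13.4%

(δQ/Q)² = (-3·δx/x)² + (1·δa/a)² + (-2·δr/r)² + (1·δq/q)² + (2·δy/y)²
  x term: (-3×0.0446)² = 0.0179
  a term: (1×0.0572)² = 0.00327
  r term: (-2×0.0453)² = 0.00823
  q term: (1×0.0366)² = 0.00134
  y term: (2×0.0345)² = 0.00476
Total = 0.0355. Share from y = 0.00476/0.0355 = 0.134.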